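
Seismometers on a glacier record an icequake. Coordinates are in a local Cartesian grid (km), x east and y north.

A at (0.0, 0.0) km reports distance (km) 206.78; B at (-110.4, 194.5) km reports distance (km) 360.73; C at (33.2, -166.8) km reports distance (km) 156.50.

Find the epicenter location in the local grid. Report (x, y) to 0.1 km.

-123.3 km east, -166.0 km north

Circle about each station: x² + y² = 206.78²; (x + 110.4)² + (y − 194.5)² = 360.73²; (x − 33.2)² + (y + 166.8)² = 156.50².
Subtracting the A equation from the B and C equations removes the quadratic terms:
-220.8 x + 389.0 y = -37349.75
66.4 x − 333.6 y = 47190.20
Solving the 2×2 system: x ≈ -123.3, y ≈ -166.0 km.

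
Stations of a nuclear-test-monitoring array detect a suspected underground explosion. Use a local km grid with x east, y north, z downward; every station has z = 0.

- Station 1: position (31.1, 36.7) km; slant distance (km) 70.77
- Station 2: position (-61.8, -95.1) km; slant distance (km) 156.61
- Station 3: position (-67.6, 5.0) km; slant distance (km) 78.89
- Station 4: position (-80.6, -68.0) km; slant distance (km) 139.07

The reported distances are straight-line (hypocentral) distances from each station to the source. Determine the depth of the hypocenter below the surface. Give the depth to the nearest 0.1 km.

Each station gives a sphere (x−x_i)² + (y−y_i)² + z² = d_i² (stations at z=0).
Subtracting the Station 1 sphere from Station 2 and Station 3: z² cancels, leaving linear equations in x and y:
-185.8 x − 263.6 y = -8969.15
-197.4 x − 63.4 y = 1065.42
Solving: x ≈ -21.103, y ≈ 48.900 km (keep extra digits for the depth step; rounded: -21.1, 48.9).
Then from the Station 1 sphere: z² = 70.77² − (x − 31.1)² − (y − 36.7)² with x = -21.103, y = 48.900, so z ≈ 46.200 ≈ 46.2 km.
Check against Station 4 (with the unrounded solution): distance 139.07 ≈ 139.07 km. ✓

46.2 km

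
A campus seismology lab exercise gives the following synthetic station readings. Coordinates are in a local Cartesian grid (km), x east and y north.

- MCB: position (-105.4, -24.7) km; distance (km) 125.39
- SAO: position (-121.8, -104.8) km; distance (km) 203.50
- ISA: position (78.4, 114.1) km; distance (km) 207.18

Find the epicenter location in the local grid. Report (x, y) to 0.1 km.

(-128.2, 98.6)

Circle about each station: (x + 105.4)² + (y + 24.7)² = 125.39²; (x + 121.8)² + (y + 104.8)² = 203.50²; (x − 78.4)² + (y − 114.1)² = 207.18².
Subtracting pairs of circle equations eliminates x²+y² and gives linear equations (the radical axes):
-32.8 x − 160.2 y = -11590.57
367.6 x + 277.6 y = -19754.78
Solving the 2×2 system: x ≈ -128.2, y ≈ 98.6 km.
Check against MCB (with the unrounded x, y): √((x + 105.4)²+(y + 24.7)²) = 125.39 ≈ 125.39 km. ✓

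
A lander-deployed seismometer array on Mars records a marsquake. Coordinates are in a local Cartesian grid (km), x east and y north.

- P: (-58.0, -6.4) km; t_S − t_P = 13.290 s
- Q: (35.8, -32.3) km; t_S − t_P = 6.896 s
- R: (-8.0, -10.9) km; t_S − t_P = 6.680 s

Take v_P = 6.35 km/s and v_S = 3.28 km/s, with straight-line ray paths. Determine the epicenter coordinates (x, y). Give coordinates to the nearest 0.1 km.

Distance from S−P lag: d = Δt · v_P v_S / (v_P − v_S) = Δt · (6.35·3.28)/(6.35−3.28) ≈ 6.7844·Δt.
So d_P = 90.16, d_Q = 46.78, d_R = 45.32 km.
Circle about each station: (x + 58.0)² + (y + 6.4)² = 90.16²; (x − 35.8)² + (y + 32.3)² = 46.78²; (x + 8.0)² + (y + 10.9)² = 45.32².
Subtracting the P equation from the Q and R equations removes the quadratic terms:
187.6 x − 51.8 y = 4860.43
100.0 x − 9.0 y = 2852.77
Solving the 2×2 system: x ≈ 29.8, y ≈ 14.1 km.

(29.8, 14.1)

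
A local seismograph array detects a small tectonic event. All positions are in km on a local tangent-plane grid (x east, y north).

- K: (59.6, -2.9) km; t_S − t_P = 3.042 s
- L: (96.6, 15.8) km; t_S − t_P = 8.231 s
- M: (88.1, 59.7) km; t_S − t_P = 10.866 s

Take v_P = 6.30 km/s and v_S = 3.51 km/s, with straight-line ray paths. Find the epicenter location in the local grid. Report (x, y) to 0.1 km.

x ≈ 36.3 km, y ≈ -9.1 km

Distance from S−P lag: d = Δt · v_P v_S / (v_P − v_S) = Δt · (6.30·3.51)/(6.30−3.51) ≈ 7.9258·Δt.
So d_K = 24.11, d_L = 65.24, d_M = 86.12 km.
Circle about each station: (x − 59.6)² + (y + 2.9)² = 24.11²; (x − 96.6)² + (y − 15.8)² = 65.24²; (x − 88.1)² + (y − 59.7)² = 86.12².
Subtracting the K equation from the L and M equations removes the quadratic terms:
74.0 x + 37.4 y = 2345.66
57.0 x + 125.2 y = 929.77
Solving the 2×2 system: x ≈ 36.3, y ≈ -9.1 km.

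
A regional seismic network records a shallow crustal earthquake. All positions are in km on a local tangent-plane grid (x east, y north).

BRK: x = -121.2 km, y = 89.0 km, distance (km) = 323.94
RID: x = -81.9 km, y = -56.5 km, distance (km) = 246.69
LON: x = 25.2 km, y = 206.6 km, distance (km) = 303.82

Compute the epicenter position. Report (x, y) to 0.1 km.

Circle about each station: (x + 121.2)² + (y − 89.0)² = 323.94²; (x + 81.9)² + (y + 56.5)² = 246.69²; (x − 25.2)² + (y − 206.6)² = 303.82².
Subtracting the BRK equation from the RID and LON equations removes the quadratic terms:
78.6 x − 291.0 y = 31370.59
292.8 x + 235.2 y = 33338.69
Solving the 2×2 system: x ≈ 164.7, y ≈ -63.3 km.

(164.7, -63.3)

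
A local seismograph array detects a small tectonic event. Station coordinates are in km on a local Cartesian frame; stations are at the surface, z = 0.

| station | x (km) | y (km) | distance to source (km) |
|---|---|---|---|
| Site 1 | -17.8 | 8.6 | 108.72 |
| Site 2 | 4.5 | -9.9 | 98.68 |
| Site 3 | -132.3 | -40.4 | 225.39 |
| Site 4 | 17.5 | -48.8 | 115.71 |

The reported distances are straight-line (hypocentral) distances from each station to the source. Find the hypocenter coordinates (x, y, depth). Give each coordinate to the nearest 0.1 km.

(72.1, 38.0, 53.6)

Each station gives a sphere (x−x_i)² + (y−y_i)² + z² = d_i² (stations at z=0).
Subtracting the Site 1 sphere from Site 2 and Site 3: z² cancels, leaving linear equations in x and y:
44.6 x − 37.0 y = 1809.76
-229.0 x − 98.0 y = -20235.96
Solving: x ≈ 72.104, y ≈ 38.002 km (keep extra digits for the depth step; rounded: 72.1, 38.0).
Then from the Site 1 sphere: z² = 108.72² − (x + 17.8)² − (y − 8.6)² with x = 72.104, y = 38.002, so z ≈ 53.599 ≈ 53.6 km.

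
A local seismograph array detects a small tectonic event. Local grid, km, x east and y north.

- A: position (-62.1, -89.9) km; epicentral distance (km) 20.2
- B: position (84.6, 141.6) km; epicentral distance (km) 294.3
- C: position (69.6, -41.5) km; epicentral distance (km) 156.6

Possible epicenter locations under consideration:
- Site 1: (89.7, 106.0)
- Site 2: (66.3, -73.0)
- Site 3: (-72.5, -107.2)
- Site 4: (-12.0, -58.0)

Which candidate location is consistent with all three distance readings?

Site 3

For each candidate, compare |candidate − station| to the reported distance:
Site 1: residuals A 227.6, B 258.3, C 7.7 → max 258.3 km
Site 2: residuals A 109.3, B 78.9, C 124.9 → max 124.9 km
Site 3: residuals A 0.0, B 0.1, C 0.0 → max 0.1 km
Site 4: residuals A 39.2, B 72.6, C 73.3 → max 73.3 km
Only Site 3 has all residuals ≈ 0.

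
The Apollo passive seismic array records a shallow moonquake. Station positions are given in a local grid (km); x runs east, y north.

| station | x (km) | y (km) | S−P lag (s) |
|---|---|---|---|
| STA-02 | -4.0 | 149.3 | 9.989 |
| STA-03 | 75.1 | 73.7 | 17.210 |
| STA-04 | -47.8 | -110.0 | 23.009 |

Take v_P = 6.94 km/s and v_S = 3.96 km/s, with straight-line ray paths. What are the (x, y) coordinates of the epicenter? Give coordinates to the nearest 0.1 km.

x ≈ -81.5 km, y ≈ 99.5 km

Distance from S−P lag: d = Δt · v_P v_S / (v_P − v_S) = Δt · (6.94·3.96)/(6.94−3.96) ≈ 9.2223·Δt.
So d_STA-02 = 92.12, d_STA-03 = 158.72, d_STA-04 = 212.20 km.
Circle about each station: (x + 4.0)² + (y − 149.3)² = 92.12²; (x − 75.1)² + (y − 73.7)² = 158.72²; (x + 47.8)² + (y + 110.0)² = 212.20².
Subtracting the STA-02 equation from the STA-03 and STA-04 equations removes the quadratic terms:
158.2 x − 151.2 y = -27940.73
-87.6 x − 518.6 y = -44464.40
Solving the 2×2 system: x ≈ -81.5, y ≈ 99.5 km.
Check against STA-02 (with the unrounded x, y): √((x + 4.0)²+(y − 149.3)²) = 92.13 ≈ 92.12 km. ✓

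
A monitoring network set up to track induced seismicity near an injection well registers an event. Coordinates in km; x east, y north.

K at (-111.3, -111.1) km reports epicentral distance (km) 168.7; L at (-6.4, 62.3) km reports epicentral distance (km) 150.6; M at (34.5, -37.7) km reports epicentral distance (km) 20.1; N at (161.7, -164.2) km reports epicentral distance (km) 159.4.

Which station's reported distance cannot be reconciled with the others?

L

Solve using three stations at a time. Using K, M, N (subtract circle equations pairwise → linear system) gives (x, y) ≈ (47.2, -53.3).
Distances from that point to each station vs reported:
  K: calculated 168.7 vs reported 168.7 → residual 0.0 km
  L: calculated 127.4 vs reported 150.6 → residual 23.2 km
  M: calculated 20.1 vs reported 20.1 → residual 0.0 km
  N: calculated 159.4 vs reported 159.4 → residual 0.0 km
K, M, N are mutually consistent (residuals ≈ 0); L is off by 23.2 km.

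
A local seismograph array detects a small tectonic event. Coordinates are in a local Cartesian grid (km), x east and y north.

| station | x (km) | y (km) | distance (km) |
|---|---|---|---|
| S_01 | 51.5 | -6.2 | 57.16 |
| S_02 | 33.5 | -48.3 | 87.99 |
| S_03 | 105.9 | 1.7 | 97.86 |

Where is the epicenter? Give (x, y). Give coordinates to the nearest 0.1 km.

x ≈ 14.9 km, y ≈ 37.7 km

Circle about each station: (x − 51.5)² + (y + 6.2)² = 57.16²; (x − 33.5)² + (y + 48.3)² = 87.99²; (x − 105.9)² + (y − 1.7)² = 97.86².
Subtracting the S_01 equation from the S_02 and S_03 equations removes the quadratic terms:
-36.0 x − 84.2 y = -3710.52
108.8 x + 15.8 y = 2217.70
Solving the 2×2 system: x ≈ 14.9, y ≈ 37.7 km.
Check against S_01 (with the unrounded x, y): √((x − 51.5)²+(y + 6.2)²) = 57.14 ≈ 57.16 km. ✓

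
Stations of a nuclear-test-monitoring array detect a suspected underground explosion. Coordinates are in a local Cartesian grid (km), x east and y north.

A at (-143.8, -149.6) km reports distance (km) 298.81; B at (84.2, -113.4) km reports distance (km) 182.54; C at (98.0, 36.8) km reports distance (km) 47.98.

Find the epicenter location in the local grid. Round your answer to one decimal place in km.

Circle about each station: (x + 143.8)² + (y + 149.6)² = 298.81²; (x − 84.2)² + (y + 113.4)² = 182.54²; (x − 98.0)² + (y − 36.8)² = 47.98².
Subtracting the A equation from the B and C equations removes the quadratic terms:
456.0 x + 72.4 y = 32857.16
483.6 x + 372.8 y = 54884.98
Solving the 2×2 system: x ≈ 61.3, y ≈ 67.7 km.

61.3 km east, 67.7 km north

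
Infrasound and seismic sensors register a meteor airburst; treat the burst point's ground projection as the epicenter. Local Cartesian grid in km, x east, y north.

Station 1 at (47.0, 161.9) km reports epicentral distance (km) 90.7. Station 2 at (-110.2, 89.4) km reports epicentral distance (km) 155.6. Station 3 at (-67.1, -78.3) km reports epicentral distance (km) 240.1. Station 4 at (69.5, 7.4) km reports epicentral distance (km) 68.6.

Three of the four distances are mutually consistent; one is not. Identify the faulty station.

Solve using three stations at a time. Using Station 1, Station 2, Station 4 (subtract circle equations pairwise → linear system) gives (x, y) ≈ (44.3, 71.2).
Distances from that point to each station vs reported:
  Station 1: calculated 90.7 vs reported 90.7 → residual 0.0 km
  Station 2: calculated 155.6 vs reported 155.6 → residual 0.0 km
  Station 3: calculated 186.5 vs reported 240.1 → residual 53.6 km
  Station 4: calculated 68.6 vs reported 68.6 → residual 0.0 km
Station 1, Station 2, Station 4 are mutually consistent (residuals ≈ 0); Station 3 is off by 53.6 km.

Station 3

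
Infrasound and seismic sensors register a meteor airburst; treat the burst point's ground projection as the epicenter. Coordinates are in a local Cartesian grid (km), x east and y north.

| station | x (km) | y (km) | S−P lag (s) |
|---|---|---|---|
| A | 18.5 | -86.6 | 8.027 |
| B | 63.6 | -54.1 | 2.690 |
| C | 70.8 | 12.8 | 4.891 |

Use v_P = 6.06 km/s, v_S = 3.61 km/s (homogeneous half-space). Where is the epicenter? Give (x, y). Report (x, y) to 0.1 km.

Distance from S−P lag: d = Δt · v_P v_S / (v_P − v_S) = Δt · (6.06·3.61)/(6.06−3.61) ≈ 8.9292·Δt.
So d_A = 71.67, d_B = 24.02, d_C = 43.67 km.
Circle about each station: (x − 18.5)² + (y + 86.6)² = 71.67²; (x − 63.6)² + (y + 54.1)² = 24.02²; (x − 70.8)² + (y − 12.8)² = 43.67².
Subtracting pairs of circle equations eliminates x²+y² and gives linear equations (the radical axes):
90.2 x + 65.0 y = 3689.59
104.6 x + 198.8 y = 564.19
Solving the 2×2 system: x ≈ 62.6, y ≈ -30.1 km.

x ≈ 62.6 km, y ≈ -30.1 km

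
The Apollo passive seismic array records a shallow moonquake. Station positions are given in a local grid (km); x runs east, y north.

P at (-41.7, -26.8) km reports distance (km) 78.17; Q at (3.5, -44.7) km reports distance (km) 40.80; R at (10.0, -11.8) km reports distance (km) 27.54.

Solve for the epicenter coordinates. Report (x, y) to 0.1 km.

x ≈ 36.2 km, y ≈ -20.3 km

Circle about each station: (x + 41.7)² + (y + 26.8)² = 78.17²; (x − 3.5)² + (y + 44.7)² = 40.80²; (x − 10.0)² + (y + 11.8)² = 27.54².
Subtracting the P equation from the Q and R equations removes the quadratic terms:
90.4 x − 35.8 y = 3999.12
103.4 x + 30.0 y = 3134.21
Solving the 2×2 system: x ≈ 36.2, y ≈ -20.3 km.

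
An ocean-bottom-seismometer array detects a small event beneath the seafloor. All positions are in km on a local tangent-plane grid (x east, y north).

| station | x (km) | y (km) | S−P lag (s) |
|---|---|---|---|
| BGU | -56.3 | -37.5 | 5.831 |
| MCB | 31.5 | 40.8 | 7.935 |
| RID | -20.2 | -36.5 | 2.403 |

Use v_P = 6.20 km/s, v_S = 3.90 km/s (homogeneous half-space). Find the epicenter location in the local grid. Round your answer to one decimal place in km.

(5.0, -38.3)

Distance from S−P lag: d = Δt · v_P v_S / (v_P − v_S) = Δt · (6.20·3.90)/(6.20−3.90) ≈ 10.5130·Δt.
So d_BGU = 61.30, d_MCB = 83.42, d_RID = 25.26 km.
Circle about each station: (x + 56.3)² + (y + 37.5)² = 61.30²; (x − 31.5)² + (y − 40.8)² = 83.42²; (x + 20.2)² + (y + 36.5)² = 25.26².
Subtracting the BGU equation from the MCB and RID equations removes the quadratic terms:
175.6 x + 156.6 y = -5120.26
72.2 x + 2.0 y = 283.97
Solving the 2×2 system: x ≈ 5.0, y ≈ -38.3 km.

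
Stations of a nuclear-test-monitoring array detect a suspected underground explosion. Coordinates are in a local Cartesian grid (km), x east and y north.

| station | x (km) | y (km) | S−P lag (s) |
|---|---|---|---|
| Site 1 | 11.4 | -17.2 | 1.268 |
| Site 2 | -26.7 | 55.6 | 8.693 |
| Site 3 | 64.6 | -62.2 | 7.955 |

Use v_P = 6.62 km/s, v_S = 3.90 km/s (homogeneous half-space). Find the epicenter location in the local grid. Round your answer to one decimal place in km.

x ≈ 0.5 km, y ≈ -22.3 km

Distance from S−P lag: d = Δt · v_P v_S / (v_P − v_S) = Δt · (6.62·3.90)/(6.62−3.90) ≈ 9.4919·Δt.
So d_Site 1 = 12.04, d_Site 2 = 82.51, d_Site 3 = 75.51 km.
Circle about each station: (x − 11.4)² + (y + 17.2)² = 12.04²; (x + 26.7)² + (y − 55.6)² = 82.51²; (x − 64.6)² + (y + 62.2)² = 75.51².
Subtracting pairs of circle equations eliminates x²+y² and gives linear equations (the radical axes):
-76.2 x + 145.6 y = -3284.49
106.4 x − 90.0 y = 2059.40
Solving the 2×2 system: x ≈ 0.5, y ≈ -22.3 km.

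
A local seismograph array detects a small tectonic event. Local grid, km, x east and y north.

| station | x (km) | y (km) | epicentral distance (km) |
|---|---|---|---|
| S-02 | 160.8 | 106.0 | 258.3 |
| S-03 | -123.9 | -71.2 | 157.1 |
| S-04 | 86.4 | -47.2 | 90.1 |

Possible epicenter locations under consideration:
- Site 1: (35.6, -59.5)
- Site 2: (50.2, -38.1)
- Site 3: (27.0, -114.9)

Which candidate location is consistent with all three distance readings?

Site 3

For each candidate, compare |candidate − station| to the reported distance:
Site 1: residuals S-02 50.8, S-03 2.8, S-04 37.8 → max 50.8 km
Site 2: residuals S-02 76.6, S-03 20.1, S-04 52.8 → max 76.6 km
Site 3: residuals S-02 0.0, S-03 0.0, S-04 0.0 → max 0.0 km
Only Site 3 has all residuals ≈ 0.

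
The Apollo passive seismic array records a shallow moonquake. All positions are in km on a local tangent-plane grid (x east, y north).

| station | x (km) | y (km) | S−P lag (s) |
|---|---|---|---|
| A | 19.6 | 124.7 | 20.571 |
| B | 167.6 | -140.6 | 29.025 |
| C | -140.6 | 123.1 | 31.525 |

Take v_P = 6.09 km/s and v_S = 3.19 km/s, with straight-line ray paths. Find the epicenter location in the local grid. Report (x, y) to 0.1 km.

(20.8, -13.1)

Distance from S−P lag: d = Δt · v_P v_S / (v_P − v_S) = Δt · (6.09·3.19)/(6.09−3.19) ≈ 6.6990·Δt.
So d_A = 137.81, d_B = 194.44, d_C = 211.19 km.
Circle about each station: (x − 19.6)² + (y − 124.7)² = 137.81²; (x − 167.6)² + (y + 140.6)² = 194.44²; (x + 140.6)² + (y − 123.1)² = 211.19².
Subtracting pairs of circle equations eliminates x²+y² and gives linear equations (the radical axes):
296.0 x − 530.6 y = 13108.55
-320.4 x − 3.2 y = -6621.90
Solving the 2×2 system: x ≈ 20.8, y ≈ -13.1 km.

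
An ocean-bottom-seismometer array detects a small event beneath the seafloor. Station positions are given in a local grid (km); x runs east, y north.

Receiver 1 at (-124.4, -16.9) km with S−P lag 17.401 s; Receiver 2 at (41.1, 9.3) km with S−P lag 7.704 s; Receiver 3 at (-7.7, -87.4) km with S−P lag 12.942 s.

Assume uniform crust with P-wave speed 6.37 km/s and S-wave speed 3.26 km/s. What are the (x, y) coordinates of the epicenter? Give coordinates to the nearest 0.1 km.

Distance from S−P lag: d = Δt · v_P v_S / (v_P − v_S) = Δt · (6.37·3.26)/(6.37−3.26) ≈ 6.6772·Δt.
So d_Receiver 1 = 116.19, d_Receiver 2 = 51.44, d_Receiver 3 = 86.42 km.
Circle about each station: (x + 124.4)² + (y + 16.9)² = 116.19²; (x − 41.1)² + (y − 9.3)² = 51.44²; (x + 7.7)² + (y + 87.4)² = 86.42².
Subtracting the Receiver 1 equation from the Receiver 2 and Receiver 3 equations removes the quadratic terms:
331.0 x + 52.4 y = -3131.23
233.4 x − 141.0 y = -2031.22
Solving the 2×2 system: x ≈ -9.3, y ≈ -1.0 km.
Check against Receiver 1 (with the unrounded x, y): √((x + 124.4)²+(y + 16.9)²) = 116.19 ≈ 116.19 km. ✓

x ≈ -9.3 km, y ≈ -1.0 km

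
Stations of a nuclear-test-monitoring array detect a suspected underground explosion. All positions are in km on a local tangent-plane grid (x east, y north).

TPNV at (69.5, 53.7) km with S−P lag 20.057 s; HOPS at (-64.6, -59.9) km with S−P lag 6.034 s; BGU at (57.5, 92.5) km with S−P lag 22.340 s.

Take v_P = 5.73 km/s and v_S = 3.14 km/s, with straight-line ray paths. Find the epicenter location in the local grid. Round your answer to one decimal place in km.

Distance from S−P lag: d = Δt · v_P v_S / (v_P − v_S) = Δt · (5.73·3.14)/(5.73−3.14) ≈ 6.9468·Δt.
So d_TPNV = 139.33, d_HOPS = 41.92, d_BGU = 155.19 km.
Circle about each station: (x − 69.5)² + (y − 53.7)² = 139.33²; (x + 64.6)² + (y + 59.9)² = 41.92²; (x − 57.5)² + (y − 92.5)² = 155.19².
Subtracting pairs of circle equations eliminates x²+y² and gives linear equations (the radical axes):
-268.2 x − 227.2 y = 17702.79
-24.0 x + 77.6 y = -522.53
Solving the 2×2 system: x ≈ -47.8, y ≈ -21.5 km.

(-47.8, -21.5)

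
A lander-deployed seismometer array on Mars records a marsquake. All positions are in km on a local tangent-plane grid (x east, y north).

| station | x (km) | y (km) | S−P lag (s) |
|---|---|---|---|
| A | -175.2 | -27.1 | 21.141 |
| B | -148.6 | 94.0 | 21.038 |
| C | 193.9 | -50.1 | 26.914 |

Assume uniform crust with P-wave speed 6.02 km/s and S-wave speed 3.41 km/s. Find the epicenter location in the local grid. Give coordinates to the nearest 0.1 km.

(-11.4, 1.5)

Distance from S−P lag: d = Δt · v_P v_S / (v_P − v_S) = Δt · (6.02·3.41)/(6.02−3.41) ≈ 7.8652·Δt.
So d_A = 166.28, d_B = 165.47, d_C = 211.68 km.
Circle about each station: (x + 175.2)² + (y + 27.1)² = 166.28²; (x + 148.6)² + (y − 94.0)² = 165.47²; (x − 193.9)² + (y + 50.1)² = 211.68².
Subtracting pairs of circle equations eliminates x²+y² and gives linear equations (the radical axes):
53.2 x + 242.2 y = -242.77
738.2 x − 46.0 y = -8481.61
Solving the 2×2 system: x ≈ -11.4, y ≈ 1.5 km.
Check against A (with the unrounded x, y): √((x + 175.2)²+(y + 27.1)²) = 166.28 ≈ 166.28 km. ✓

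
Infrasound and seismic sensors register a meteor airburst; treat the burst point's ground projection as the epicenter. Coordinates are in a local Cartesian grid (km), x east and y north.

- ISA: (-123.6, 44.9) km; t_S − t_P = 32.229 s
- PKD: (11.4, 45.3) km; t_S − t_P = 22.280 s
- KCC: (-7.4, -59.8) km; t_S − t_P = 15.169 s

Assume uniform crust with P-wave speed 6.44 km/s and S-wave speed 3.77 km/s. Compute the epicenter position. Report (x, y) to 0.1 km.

Distance from S−P lag: d = Δt · v_P v_S / (v_P − v_S) = Δt · (6.44·3.77)/(6.44−3.77) ≈ 9.0932·Δt.
So d_ISA = 293.06, d_PKD = 202.60, d_KCC = 137.93 km.
Circle about each station: (x + 123.6)² + (y − 44.9)² = 293.06²; (x − 11.4)² + (y − 45.3)² = 202.60²; (x + 7.4)² + (y + 59.8)² = 137.93².
Subtracting the ISA equation from the PKD and KCC equations removes the quadratic terms:
270.0 x + 0.8 y = 29726.48
232.4 x − 209.4 y = 53197.31
Solving the 2×2 system: x ≈ 110.5, y ≈ -131.4 km.

(110.5, -131.4)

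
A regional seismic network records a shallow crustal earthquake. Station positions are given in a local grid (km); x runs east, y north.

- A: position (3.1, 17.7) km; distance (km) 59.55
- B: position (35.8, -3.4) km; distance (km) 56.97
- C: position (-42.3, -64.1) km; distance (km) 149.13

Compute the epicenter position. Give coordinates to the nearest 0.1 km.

Circle about each station: (x − 3.1)² + (y − 17.7)² = 59.55²; (x − 35.8)² + (y + 3.4)² = 56.97²; (x + 42.3)² + (y + 64.1)² = 149.13².
Subtracting the A equation from the B and C equations removes the quadratic terms:
65.4 x − 42.2 y = 1270.92
-90.8 x − 163.6 y = -13118.35
Solving the 2×2 system: x ≈ 52.4, y ≈ 51.1 km.

x ≈ 52.4 km, y ≈ 51.1 km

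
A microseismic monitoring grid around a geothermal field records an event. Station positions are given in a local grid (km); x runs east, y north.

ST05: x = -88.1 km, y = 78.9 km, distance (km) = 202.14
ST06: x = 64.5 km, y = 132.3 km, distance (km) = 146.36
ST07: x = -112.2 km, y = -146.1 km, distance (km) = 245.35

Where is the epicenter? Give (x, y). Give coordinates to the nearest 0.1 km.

(92.8, -11.3)

Circle about each station: (x + 88.1)² + (y − 78.9)² = 202.14²; (x − 64.5)² + (y − 132.3)² = 146.36²; (x + 112.2)² + (y + 146.1)² = 245.35².
Subtracting the ST05 equation from the ST06 and ST07 equations removes the quadratic terms:
305.2 x + 106.8 y = 27116.05
-48.2 x − 450.0 y = 611.19
Solving the 2×2 system: x ≈ 92.8, y ≈ -11.3 km.
Check against ST05 (with the unrounded x, y): √((x + 88.1)²+(y − 78.9)²) = 202.14 ≈ 202.14 km. ✓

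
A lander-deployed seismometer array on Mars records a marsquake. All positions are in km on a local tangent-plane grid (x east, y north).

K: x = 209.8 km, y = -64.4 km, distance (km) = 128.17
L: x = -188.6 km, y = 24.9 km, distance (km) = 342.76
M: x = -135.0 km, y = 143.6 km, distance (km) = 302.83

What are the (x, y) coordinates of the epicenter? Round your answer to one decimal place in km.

x ≈ 153.2 km, y ≈ 50.6 km

Circle about each station: (x − 209.8)² + (y + 64.4)² = 128.17²; (x + 188.6)² + (y − 24.9)² = 342.76²; (x + 135.0)² + (y − 143.6)² = 302.83².
Subtracting the K equation from the L and M equations removes the quadratic terms:
-796.8 x + 178.6 y = -113030.30
-689.6 x + 416.0 y = -84595.90
Solving the 2×2 system: x ≈ 153.2, y ≈ 50.6 km.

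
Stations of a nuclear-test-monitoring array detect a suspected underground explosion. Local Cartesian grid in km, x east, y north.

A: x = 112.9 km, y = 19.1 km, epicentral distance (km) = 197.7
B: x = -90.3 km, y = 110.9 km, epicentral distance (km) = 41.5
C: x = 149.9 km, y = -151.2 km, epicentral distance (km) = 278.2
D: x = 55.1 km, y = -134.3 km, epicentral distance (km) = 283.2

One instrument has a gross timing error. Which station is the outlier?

C

Solve using three stations at a time. Using A, B, D (subtract circle equations pairwise → linear system) gives (x, y) ≈ (-52.3, 127.8).
Distances from that point to each station vs reported:
  A: calculated 197.7 vs reported 197.7 → residual 0.0 km
  B: calculated 41.6 vs reported 41.5 → residual 0.1 km
  C: calculated 344.5 vs reported 278.2 → residual 66.3 km
  D: calculated 283.2 vs reported 283.2 → residual 0.0 km
A, B, D are mutually consistent (residuals ≈ 0); C is off by 66.3 km.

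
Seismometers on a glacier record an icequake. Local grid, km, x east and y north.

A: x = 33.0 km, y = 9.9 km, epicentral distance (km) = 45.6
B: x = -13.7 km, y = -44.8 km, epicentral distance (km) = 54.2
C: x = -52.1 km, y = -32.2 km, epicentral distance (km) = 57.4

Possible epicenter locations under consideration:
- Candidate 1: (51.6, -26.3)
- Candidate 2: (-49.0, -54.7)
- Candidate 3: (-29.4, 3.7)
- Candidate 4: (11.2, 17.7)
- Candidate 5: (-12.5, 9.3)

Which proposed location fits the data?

Candidate 5

For each candidate, compare |candidate − station| to the reported distance:
Candidate 1: residuals A 4.9, B 13.7, C 46.5 → max 46.5 km
Candidate 2: residuals A 58.8, B 17.5, C 34.7 → max 58.8 km
Candidate 3: residuals A 17.1, B 3.2, C 14.9 → max 17.1 km
Candidate 4: residuals A 22.4, B 13.1, C 23.2 → max 23.2 km
Candidate 5: residuals A 0.1, B 0.1, C 0.0 → max 0.1 km
Only Candidate 5 has all residuals ≈ 0.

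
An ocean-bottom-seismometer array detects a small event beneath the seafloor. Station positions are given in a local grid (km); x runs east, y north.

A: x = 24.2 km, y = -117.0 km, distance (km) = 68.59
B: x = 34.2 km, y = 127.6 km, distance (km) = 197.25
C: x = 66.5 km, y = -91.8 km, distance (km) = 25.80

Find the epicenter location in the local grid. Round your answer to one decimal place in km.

Circle about each station: (x − 24.2)² + (y + 117.0)² = 68.59²; (x − 34.2)² + (y − 127.6)² = 197.25²; (x − 66.5)² + (y + 91.8)² = 25.80².
Subtracting pairs of circle equations eliminates x²+y² and gives linear equations (the radical axes):
20.0 x + 489.2 y = -31026.21
84.6 x + 50.4 y = 2613.80
Solving the 2×2 system: x ≈ 70.4, y ≈ -66.3 km.

(70.4, -66.3)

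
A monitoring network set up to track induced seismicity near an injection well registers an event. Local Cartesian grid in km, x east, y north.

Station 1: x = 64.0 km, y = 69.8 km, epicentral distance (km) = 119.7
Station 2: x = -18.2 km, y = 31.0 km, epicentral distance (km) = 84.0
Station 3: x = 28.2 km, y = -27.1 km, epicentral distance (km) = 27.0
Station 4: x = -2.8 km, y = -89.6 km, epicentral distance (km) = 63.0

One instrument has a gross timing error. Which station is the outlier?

Solve using three stations at a time. Using Station 1, Station 3, Station 4 (subtract circle equations pairwise → linear system) gives (x, y) ≈ (44.7, -48.3).
Distances from that point to each station vs reported:
  Station 1: calculated 119.7 vs reported 119.7 → residual 0.0 km
  Station 2: calculated 101.2 vs reported 84.0 → residual 17.2 km
  Station 3: calculated 26.9 vs reported 27.0 → residual 0.1 km
  Station 4: calculated 62.9 vs reported 63.0 → residual 0.1 km
Station 1, Station 3, Station 4 are mutually consistent (residuals ≈ 0); Station 2 is off by 17.2 km.

Station 2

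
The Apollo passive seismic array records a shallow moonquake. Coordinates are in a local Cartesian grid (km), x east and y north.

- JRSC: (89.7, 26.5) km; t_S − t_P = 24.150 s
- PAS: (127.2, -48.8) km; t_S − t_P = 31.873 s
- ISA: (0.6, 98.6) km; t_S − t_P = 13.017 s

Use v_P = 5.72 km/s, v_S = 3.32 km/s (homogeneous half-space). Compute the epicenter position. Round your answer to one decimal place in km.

x ≈ -97.2 km, y ≈ 66.3 km

Distance from S−P lag: d = Δt · v_P v_S / (v_P − v_S) = Δt · (5.72·3.32)/(5.72−3.32) ≈ 7.9127·Δt.
So d_JRSC = 191.09, d_PAS = 252.20, d_ISA = 103.00 km.
Circle about each station: (x − 89.7)² + (y − 26.5)² = 191.09²; (x − 127.2)² + (y + 48.8)² = 252.20²; (x − 0.6)² + (y − 98.6)² = 103.00².
Subtracting the JRSC equation from the PAS and ISA equations removes the quadratic terms:
75.0 x − 150.6 y = -17276.51
-178.2 x + 144.2 y = 26880.37
Solving the 2×2 system: x ≈ -97.2, y ≈ 66.3 km.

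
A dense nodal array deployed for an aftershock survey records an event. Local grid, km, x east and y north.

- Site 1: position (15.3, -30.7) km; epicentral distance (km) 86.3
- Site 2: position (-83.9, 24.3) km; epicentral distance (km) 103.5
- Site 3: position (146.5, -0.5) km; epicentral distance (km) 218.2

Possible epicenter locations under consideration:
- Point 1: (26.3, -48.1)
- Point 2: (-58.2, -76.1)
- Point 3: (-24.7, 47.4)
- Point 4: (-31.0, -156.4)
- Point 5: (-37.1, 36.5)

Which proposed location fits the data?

Point 2

For each candidate, compare |candidate − station| to the reported distance:
Point 1: residuals Site 1 65.7, Site 2 28.4, Site 3 88.9 → max 88.9 km
Point 2: residuals Site 1 0.1, Site 2 0.1, Site 3 0.0 → max 0.1 km
Point 3: residuals Site 1 1.4, Site 2 40.0, Site 3 40.4 → max 40.4 km
Point 4: residuals Site 1 47.7, Site 2 84.8, Site 3 18.0 → max 84.8 km
Point 5: residuals Site 1 1.1, Site 2 55.1, Site 3 30.9 → max 55.1 km
Only Point 2 has all residuals ≈ 0.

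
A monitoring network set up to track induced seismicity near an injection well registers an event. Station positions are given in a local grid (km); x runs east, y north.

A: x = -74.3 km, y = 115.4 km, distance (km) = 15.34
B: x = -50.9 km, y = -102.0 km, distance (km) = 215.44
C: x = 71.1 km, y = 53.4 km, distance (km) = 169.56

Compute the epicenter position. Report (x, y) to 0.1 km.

(-88.7, 110.1)

Circle about each station: (x + 74.3)² + (y − 115.4)² = 15.34²; (x + 50.9)² + (y + 102.0)² = 215.44²; (x − 71.1)² + (y − 53.4)² = 169.56².
Subtracting pairs of circle equations eliminates x²+y² and gives linear equations (the radical axes):
46.8 x − 434.8 y = -52021.92
290.8 x − 124.0 y = -39446.16
Solving the 2×2 system: x ≈ -88.7, y ≈ 110.1 km.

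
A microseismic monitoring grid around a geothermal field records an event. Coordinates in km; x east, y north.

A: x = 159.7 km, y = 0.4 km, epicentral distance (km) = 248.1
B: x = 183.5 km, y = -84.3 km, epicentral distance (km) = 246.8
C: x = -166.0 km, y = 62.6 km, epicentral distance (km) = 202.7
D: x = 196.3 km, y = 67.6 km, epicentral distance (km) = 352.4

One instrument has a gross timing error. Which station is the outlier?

D

Solve using three stations at a time. Using A, B, C (subtract circle equations pairwise → linear system) gives (x, y) ≈ (-61.8, -111.3).
Distances from that point to each station vs reported:
  A: calculated 248.1 vs reported 248.1 → residual 0.0 km
  B: calculated 246.8 vs reported 246.8 → residual 0.0 km
  C: calculated 202.7 vs reported 202.7 → residual 0.0 km
  D: calculated 314.1 vs reported 352.4 → residual 38.3 km
A, B, C are mutually consistent (residuals ≈ 0); D is off by 38.3 km.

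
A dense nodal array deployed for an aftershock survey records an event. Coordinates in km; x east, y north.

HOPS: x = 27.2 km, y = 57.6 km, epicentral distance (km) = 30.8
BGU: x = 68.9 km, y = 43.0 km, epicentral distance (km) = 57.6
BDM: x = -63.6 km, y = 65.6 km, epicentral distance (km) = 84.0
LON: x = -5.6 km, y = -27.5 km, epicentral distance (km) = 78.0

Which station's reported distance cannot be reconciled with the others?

LON

Solve using three stations at a time. Using HOPS, BGU, BDM (subtract circle equations pairwise → linear system) gives (x, y) ≈ (12.7, 30.4).
Distances from that point to each station vs reported:
  HOPS: calculated 30.8 vs reported 30.8 → residual 0.0 km
  BGU: calculated 57.6 vs reported 57.6 → residual 0.0 km
  BDM: calculated 84.0 vs reported 84.0 → residual 0.0 km
  LON: calculated 60.7 vs reported 78.0 → residual 17.3 km
HOPS, BGU, BDM are mutually consistent (residuals ≈ 0); LON is off by 17.3 km.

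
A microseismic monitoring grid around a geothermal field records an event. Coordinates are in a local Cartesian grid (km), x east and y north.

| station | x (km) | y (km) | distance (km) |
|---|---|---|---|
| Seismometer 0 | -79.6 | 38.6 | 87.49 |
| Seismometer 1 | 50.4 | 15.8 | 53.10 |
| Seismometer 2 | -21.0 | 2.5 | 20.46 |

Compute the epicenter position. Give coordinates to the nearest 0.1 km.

(-0.6, 1.0)

Circle about each station: (x + 79.6)² + (y − 38.6)² = 87.49²; (x − 50.4)² + (y − 15.8)² = 53.10²; (x + 21.0)² + (y − 2.5)² = 20.46².
Subtracting pairs of circle equations eliminates x²+y² and gives linear equations (the radical axes):
260.0 x − 45.6 y = -201.43
117.2 x − 72.2 y = -142.98
Solving the 2×2 system: x ≈ -0.6, y ≈ 1.0 km.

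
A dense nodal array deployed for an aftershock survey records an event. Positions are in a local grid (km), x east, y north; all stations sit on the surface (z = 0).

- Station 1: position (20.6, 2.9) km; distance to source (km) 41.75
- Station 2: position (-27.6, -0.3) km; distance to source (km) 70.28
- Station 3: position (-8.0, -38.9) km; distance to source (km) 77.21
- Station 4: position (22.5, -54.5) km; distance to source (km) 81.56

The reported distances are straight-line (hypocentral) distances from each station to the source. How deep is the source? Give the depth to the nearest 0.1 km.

Each station gives a sphere (x−x_i)² + (y−y_i)² + z² = d_i² (stations at z=0).
Subtracting the Station 1 sphere from Station 2 and Station 3: z² cancels, leaving linear equations in x and y:
-96.4 x − 6.4 y = -2867.14
-57.2 x − 83.6 y = -3073.88
Solving: x ≈ 28.600, y ≈ 17.200 km (keep extra digits for the depth step; rounded: 28.6, 17.2).
Then from the Station 1 sphere: z² = 41.75² − (x − 20.6)² − (y − 2.9)² with x = 28.600, y = 17.200, so z ≈ 38.400 ≈ 38.4 km.

38.4 km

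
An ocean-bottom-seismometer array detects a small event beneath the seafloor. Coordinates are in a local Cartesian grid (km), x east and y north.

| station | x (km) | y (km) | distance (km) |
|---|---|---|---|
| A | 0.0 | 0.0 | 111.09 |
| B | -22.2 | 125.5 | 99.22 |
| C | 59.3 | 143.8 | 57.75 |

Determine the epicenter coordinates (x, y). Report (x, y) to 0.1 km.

Circle about each station: x² + y² = 111.09²; (x + 22.2)² + (y − 125.5)² = 99.22²; (x − 59.3)² + (y − 143.8)² = 57.75².
Subtracting pairs of circle equations eliminates x²+y² and gives linear equations (the radical axes):
-44.4 x + 251.0 y = 18739.47
118.6 x + 287.6 y = 33200.86
Solving the 2×2 system: x ≈ 69.2, y ≈ 86.9 km.

x ≈ 69.2 km, y ≈ 86.9 km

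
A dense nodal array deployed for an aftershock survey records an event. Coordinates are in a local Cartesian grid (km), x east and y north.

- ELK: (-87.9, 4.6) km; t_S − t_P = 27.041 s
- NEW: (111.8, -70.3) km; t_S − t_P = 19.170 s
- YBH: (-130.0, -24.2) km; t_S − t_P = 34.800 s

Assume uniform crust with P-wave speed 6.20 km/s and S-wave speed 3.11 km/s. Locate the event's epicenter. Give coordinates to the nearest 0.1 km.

Distance from S−P lag: d = Δt · v_P v_S / (v_P − v_S) = Δt · (6.20·3.11)/(6.20−3.11) ≈ 6.2401·Δt.
So d_ELK = 168.74, d_NEW = 119.62, d_YBH = 217.16 km.
Circle about each station: (x + 87.9)² + (y − 4.6)² = 168.74²; (x − 111.8)² + (y + 70.3)² = 119.62²; (x + 130.0)² + (y + 24.2)² = 217.16².
Subtracting pairs of circle equations eliminates x²+y² and gives linear equations (the radical axes):
399.4 x − 149.8 y = 23858.00
-84.2 x − 57.6 y = -8947.21
Solving the 2×2 system: x ≈ 76.2, y ≈ 43.9 km.

x ≈ 76.2 km, y ≈ 43.9 km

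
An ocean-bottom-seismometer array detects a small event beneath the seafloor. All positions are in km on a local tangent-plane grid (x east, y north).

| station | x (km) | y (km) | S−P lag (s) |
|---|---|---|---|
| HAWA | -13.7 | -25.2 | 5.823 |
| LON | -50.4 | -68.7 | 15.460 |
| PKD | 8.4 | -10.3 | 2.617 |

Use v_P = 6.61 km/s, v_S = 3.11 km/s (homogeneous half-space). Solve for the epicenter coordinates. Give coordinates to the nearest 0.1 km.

(3.6, 4.3)

Distance from S−P lag: d = Δt · v_P v_S / (v_P − v_S) = Δt · (6.61·3.11)/(6.61−3.11) ≈ 5.8735·Δt.
So d_HAWA = 34.20, d_LON = 90.80, d_PKD = 15.37 km.
Circle about each station: (x + 13.7)² + (y + 25.2)² = 34.20²; (x + 50.4)² + (y + 68.7)² = 90.80²; (x − 8.4)² + (y + 10.3)² = 15.37².
Subtracting pairs of circle equations eliminates x²+y² and gives linear equations (the radical axes):
-73.4 x − 87.0 y = -637.88
44.2 x + 29.8 y = 287.32
Solving the 2×2 system: x ≈ 3.6, y ≈ 4.3 km.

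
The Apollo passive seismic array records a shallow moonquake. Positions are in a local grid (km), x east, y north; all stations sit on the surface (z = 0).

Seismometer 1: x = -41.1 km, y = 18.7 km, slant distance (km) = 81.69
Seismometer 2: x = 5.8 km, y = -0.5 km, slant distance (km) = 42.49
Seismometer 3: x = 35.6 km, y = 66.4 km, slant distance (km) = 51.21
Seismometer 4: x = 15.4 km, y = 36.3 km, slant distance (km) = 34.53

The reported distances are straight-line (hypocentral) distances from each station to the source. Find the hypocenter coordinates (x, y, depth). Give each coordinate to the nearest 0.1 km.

(38.3, 19.0, 19.2)

Each station gives a sphere (x−x_i)² + (y−y_i)² + z² = d_i² (stations at z=0).
Subtracting the Seismometer 1 sphere from Seismometer 2 and Seismometer 3: z² cancels, leaving linear equations in x and y:
93.8 x − 38.4 y = 2862.85
153.4 x + 95.4 y = 7688.21
Solving: x ≈ 38.300, y ≈ 19.003 km (keep extra digits for the depth step; rounded: 38.3, 19.0).
Then from the Seismometer 1 sphere: z² = 81.69² − (x + 41.1)² − (y − 18.7)² with x = 38.300, y = 19.003, so z ≈ 19.204 ≈ 19.2 km.
Check against Seismometer 4 (with the unrounded solution): distance 34.53 ≈ 34.53 km. ✓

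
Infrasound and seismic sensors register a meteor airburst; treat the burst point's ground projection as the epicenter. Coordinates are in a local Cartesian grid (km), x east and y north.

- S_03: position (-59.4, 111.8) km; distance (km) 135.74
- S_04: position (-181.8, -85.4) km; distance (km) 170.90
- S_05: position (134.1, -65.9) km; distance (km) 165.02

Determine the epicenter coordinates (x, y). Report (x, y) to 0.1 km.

x ≈ -24.2 km, y ≈ -19.3 km

Circle about each station: (x + 59.4)² + (y − 111.8)² = 135.74²; (x + 181.8)² + (y + 85.4)² = 170.90²; (x − 134.1)² + (y + 65.9)² = 165.02².
Subtracting the S_03 equation from the S_04 and S_05 equations removes the quadratic terms:
-244.8 x − 394.4 y = 13535.34
387.0 x − 355.4 y = -2508.23
Solving the 2×2 system: x ≈ -24.2, y ≈ -19.3 km.
Check against S_03 (with the unrounded x, y): √((x + 59.4)²+(y − 111.8)²) = 135.74 ≈ 135.74 km. ✓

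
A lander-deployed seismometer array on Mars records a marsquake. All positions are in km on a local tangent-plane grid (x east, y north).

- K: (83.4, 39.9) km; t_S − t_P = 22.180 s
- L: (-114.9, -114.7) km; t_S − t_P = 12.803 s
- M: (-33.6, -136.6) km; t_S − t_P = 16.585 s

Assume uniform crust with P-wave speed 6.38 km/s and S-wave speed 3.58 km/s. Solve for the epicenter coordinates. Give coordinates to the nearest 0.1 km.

-89.5 km east, -13.4 km north

Distance from S−P lag: d = Δt · v_P v_S / (v_P − v_S) = Δt · (6.38·3.58)/(6.38−3.58) ≈ 8.1573·Δt.
So d_K = 180.93, d_L = 104.44, d_M = 135.29 km.
Circle about each station: (x − 83.4)² + (y − 39.9)² = 180.93²; (x + 114.9)² + (y + 114.7)² = 104.44²; (x + 33.6)² + (y + 136.6)² = 135.29².
Subtracting pairs of circle equations eliminates x²+y² and gives linear equations (the radical axes):
-396.6 x − 309.2 y = 39638.48
-234.0 x − 353.0 y = 25673.23
Solving the 2×2 system: x ≈ -89.5, y ≈ -13.4 km.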